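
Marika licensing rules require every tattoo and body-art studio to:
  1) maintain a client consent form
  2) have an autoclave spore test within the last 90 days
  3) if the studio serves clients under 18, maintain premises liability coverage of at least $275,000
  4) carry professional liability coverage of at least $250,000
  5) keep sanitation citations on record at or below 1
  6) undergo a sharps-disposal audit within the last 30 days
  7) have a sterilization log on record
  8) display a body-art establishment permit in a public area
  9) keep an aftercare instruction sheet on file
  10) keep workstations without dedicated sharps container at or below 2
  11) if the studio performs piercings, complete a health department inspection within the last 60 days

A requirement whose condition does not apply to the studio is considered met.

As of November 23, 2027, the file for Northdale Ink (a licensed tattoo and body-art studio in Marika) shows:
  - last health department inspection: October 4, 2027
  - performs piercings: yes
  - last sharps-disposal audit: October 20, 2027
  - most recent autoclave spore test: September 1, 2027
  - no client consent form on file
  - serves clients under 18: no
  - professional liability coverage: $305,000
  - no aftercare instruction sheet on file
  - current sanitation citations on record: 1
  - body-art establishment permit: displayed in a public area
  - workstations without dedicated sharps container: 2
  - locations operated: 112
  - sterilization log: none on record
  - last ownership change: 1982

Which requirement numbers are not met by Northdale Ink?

1. client consent form absent → not met
2. autoclave spore test 83 days ago vs limit 90 → met
3. condition 'serves clients under 18' does not hold → requirement n/a → met
4. professional liability coverage $305,000 ≥ $250,000 → met
5. sanitation citations on record 1 ≤ 1 → met
6. sharps-disposal audit 34 days ago vs limit 30 → not met
7. sterilization log absent → not met
8. body-art establishment permit present → met
9. aftercare instruction sheet absent → not met
10. workstations without dedicated sharps container 2 ≤ 2 → met
11. condition 'performs piercings' holds; health department inspection 50 days ago vs limit 60 → met
Not met: 1, 6, 7, 9

1, 6, 7, 9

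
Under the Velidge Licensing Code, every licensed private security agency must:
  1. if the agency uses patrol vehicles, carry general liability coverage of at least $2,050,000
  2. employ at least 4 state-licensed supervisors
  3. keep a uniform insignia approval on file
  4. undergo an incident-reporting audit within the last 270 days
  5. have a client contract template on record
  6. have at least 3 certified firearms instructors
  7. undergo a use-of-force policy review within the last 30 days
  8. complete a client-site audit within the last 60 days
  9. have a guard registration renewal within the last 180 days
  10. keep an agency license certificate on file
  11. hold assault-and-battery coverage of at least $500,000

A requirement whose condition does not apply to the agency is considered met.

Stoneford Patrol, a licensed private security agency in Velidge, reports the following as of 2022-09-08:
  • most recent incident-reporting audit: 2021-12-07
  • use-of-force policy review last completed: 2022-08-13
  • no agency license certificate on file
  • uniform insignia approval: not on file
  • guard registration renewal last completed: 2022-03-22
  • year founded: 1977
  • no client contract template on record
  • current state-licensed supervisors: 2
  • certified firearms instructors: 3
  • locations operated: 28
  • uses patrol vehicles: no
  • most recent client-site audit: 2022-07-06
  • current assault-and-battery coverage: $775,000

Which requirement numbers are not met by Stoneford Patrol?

1. condition 'uses patrol vehicles' does not hold → requirement n/a → met
2. state-licensed supervisors 2 < 4 → not met
3. uniform insignia approval absent → not met
4. incident-reporting audit 275 days ago vs limit 270 → not met
5. client contract template absent → not met
6. certified firearms instructors 3 ≥ 3 → met
7. use-of-force policy review 26 days ago vs limit 30 → met
8. client-site audit 64 days ago vs limit 60 → not met
9. guard registration renewal 170 days ago vs limit 180 → met
10. agency license certificate absent → not met
11. assault-and-battery coverage $775,000 ≥ $500,000 → met
Not met: 2, 3, 4, 5, 8, 10

2, 3, 4, 5, 8, 10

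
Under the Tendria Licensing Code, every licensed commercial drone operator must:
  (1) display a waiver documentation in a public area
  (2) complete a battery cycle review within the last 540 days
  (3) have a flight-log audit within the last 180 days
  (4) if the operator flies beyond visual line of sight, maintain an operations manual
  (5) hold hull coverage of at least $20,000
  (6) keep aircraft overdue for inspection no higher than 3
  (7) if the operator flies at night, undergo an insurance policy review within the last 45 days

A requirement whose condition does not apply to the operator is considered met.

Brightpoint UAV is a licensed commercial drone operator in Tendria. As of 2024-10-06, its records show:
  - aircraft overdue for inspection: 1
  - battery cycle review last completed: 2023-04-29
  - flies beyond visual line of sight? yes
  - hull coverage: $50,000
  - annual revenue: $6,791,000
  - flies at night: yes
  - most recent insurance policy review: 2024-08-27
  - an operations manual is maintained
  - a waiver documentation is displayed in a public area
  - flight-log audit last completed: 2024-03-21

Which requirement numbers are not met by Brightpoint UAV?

3

1. waiver documentation present → met
2. battery cycle review 526 days ago vs limit 540 → met
3. flight-log audit 199 days ago vs limit 180 → not met
4. condition 'flies beyond visual line of sight' holds; operations manual present → met
5. hull coverage $50,000 ≥ $20,000 → met
6. aircraft overdue for inspection 1 ≤ 3 → met
7. condition 'flies at night' holds; insurance policy review 40 days ago vs limit 45 → met
Not met: 3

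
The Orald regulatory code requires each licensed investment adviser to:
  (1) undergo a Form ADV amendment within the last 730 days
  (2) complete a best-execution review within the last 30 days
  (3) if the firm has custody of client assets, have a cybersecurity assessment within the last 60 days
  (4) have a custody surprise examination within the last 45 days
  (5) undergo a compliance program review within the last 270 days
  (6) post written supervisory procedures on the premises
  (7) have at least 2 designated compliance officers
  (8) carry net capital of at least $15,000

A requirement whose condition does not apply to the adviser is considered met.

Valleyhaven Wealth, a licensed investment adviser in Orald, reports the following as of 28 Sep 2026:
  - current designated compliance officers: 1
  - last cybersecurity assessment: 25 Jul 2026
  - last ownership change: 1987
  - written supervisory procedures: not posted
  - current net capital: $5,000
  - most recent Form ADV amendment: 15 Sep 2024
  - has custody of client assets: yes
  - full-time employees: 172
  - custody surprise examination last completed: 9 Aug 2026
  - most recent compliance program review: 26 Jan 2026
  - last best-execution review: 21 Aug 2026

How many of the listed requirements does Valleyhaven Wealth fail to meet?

7

1. Form ADV amendment 743 days ago vs limit 730 → not met
2. best-execution review 38 days ago vs limit 30 → not met
3. condition 'has custody of client assets' holds; cybersecurity assessment 65 days ago vs limit 60 → not met
4. custody surprise examination 50 days ago vs limit 45 → not met
5. compliance program review 245 days ago vs limit 270 → met
6. written supervisory procedures absent → not met
7. designated compliance officers 1 < 2 → not met
8. net capital $5,000 < $15,000 → not met
Not met: 7 of 8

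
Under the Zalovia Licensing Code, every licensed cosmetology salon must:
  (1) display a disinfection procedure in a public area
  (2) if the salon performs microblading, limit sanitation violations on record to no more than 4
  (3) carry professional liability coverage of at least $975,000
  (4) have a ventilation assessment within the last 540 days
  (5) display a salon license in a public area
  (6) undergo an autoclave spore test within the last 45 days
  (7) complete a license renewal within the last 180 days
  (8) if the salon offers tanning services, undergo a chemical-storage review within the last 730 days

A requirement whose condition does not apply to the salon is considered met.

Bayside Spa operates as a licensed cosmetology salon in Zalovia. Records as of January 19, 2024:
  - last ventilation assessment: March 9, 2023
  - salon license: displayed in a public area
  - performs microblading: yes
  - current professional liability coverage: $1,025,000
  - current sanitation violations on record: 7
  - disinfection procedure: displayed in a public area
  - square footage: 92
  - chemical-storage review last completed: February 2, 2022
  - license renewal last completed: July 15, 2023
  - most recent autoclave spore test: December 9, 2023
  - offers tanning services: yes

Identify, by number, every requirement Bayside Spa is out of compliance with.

2, 7

1. disinfection procedure present → met
2. condition 'performs microblading' holds; sanitation violations on record 7 > 4 → not met
3. professional liability coverage $1,025,000 ≥ $975,000 → met
4. ventilation assessment 316 days ago vs limit 540 → met
5. salon license present → met
6. autoclave spore test 41 days ago vs limit 45 → met
7. license renewal 188 days ago vs limit 180 → not met
8. condition 'offers tanning services' holds; chemical-storage review 716 days ago vs limit 730 → met
Not met: 2, 7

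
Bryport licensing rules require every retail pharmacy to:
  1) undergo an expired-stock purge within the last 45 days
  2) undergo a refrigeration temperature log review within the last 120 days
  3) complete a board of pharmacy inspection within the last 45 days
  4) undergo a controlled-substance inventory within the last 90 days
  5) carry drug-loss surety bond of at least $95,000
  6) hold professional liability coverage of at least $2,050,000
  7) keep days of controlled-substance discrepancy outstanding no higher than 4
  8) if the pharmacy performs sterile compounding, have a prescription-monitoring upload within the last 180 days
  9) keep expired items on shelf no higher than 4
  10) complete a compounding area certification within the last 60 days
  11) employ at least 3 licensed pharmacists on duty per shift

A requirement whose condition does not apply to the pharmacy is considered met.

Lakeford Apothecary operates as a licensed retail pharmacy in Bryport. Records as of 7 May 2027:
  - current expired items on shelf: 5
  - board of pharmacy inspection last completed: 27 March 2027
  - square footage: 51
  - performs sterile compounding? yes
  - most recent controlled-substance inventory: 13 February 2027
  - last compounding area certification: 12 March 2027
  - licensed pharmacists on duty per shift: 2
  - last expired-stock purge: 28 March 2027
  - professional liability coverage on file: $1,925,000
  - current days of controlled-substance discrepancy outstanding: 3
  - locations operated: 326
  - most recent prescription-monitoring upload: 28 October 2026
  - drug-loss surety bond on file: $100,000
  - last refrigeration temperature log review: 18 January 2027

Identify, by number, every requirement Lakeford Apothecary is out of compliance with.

1. expired-stock purge 40 days ago vs limit 45 → met
2. refrigeration temperature log review 109 days ago vs limit 120 → met
3. board of pharmacy inspection 41 days ago vs limit 45 → met
4. controlled-substance inventory 83 days ago vs limit 90 → met
5. drug-loss surety bond $100,000 ≥ $95,000 → met
6. professional liability coverage $1,925,000 < $2,050,000 → not met
7. days of controlled-substance discrepancy outstanding 3 ≤ 4 → met
8. condition 'performs sterile compounding' holds; prescription-monitoring upload 191 days ago vs limit 180 → not met
9. expired items on shelf 5 > 4 → not met
10. compounding area certification 56 days ago vs limit 60 → met
11. licensed pharmacists on duty per shift 2 < 3 → not met
Not met: 6, 8, 9, 11

6, 8, 9, 11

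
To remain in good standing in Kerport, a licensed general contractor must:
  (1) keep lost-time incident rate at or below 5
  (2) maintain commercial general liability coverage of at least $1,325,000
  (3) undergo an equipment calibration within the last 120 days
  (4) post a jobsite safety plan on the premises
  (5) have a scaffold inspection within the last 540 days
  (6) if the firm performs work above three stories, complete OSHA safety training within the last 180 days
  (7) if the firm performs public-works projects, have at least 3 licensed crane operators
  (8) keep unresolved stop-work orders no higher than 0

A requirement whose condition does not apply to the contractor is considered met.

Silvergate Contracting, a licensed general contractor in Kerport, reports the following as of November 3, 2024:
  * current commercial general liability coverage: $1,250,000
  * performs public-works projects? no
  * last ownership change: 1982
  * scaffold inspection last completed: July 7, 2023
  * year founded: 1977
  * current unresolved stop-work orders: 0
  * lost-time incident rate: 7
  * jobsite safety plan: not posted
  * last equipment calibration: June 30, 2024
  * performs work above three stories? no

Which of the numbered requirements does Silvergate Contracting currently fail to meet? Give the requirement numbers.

1. lost-time incident rate 7 > 5 → not met
2. commercial general liability coverage $1,250,000 < $1,325,000 → not met
3. equipment calibration 126 days ago vs limit 120 → not met
4. jobsite safety plan absent → not met
5. scaffold inspection 485 days ago vs limit 540 → met
6. condition 'performs work above three stories' does not hold → requirement n/a → met
7. condition 'performs public-works projects' does not hold → requirement n/a → met
8. unresolved stop-work orders 0 ≤ 0 → met
Not met: 1, 2, 3, 4

1, 2, 3, 4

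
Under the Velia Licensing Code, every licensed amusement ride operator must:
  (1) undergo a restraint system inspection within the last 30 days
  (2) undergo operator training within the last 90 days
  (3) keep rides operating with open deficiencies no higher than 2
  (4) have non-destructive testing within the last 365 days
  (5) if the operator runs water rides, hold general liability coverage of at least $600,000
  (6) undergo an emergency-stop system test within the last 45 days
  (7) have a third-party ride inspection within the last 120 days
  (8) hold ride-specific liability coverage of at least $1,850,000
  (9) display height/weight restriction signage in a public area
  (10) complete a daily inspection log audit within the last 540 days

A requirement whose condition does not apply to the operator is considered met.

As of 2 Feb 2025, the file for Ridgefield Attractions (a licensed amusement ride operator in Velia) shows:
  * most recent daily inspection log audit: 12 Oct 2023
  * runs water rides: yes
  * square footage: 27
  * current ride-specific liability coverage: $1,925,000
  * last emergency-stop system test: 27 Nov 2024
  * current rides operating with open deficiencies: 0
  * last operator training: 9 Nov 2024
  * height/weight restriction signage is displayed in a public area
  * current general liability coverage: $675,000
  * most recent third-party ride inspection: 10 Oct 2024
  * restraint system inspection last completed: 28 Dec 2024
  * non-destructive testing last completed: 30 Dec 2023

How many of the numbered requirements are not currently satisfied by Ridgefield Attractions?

1. restraint system inspection 36 days ago vs limit 30 → not met
2. operator training 85 days ago vs limit 90 → met
3. rides operating with open deficiencies 0 ≤ 2 → met
4. non-destructive testing 400 days ago vs limit 365 → not met
5. condition 'runs water rides' holds; general liability coverage $675,000 ≥ $600,000 → met
6. emergency-stop system test 67 days ago vs limit 45 → not met
7. third-party ride inspection 115 days ago vs limit 120 → met
8. ride-specific liability coverage $1,925,000 ≥ $1,850,000 → met
9. height/weight restriction signage present → met
10. daily inspection log audit 479 days ago vs limit 540 → met
Not met: 3 of 10

3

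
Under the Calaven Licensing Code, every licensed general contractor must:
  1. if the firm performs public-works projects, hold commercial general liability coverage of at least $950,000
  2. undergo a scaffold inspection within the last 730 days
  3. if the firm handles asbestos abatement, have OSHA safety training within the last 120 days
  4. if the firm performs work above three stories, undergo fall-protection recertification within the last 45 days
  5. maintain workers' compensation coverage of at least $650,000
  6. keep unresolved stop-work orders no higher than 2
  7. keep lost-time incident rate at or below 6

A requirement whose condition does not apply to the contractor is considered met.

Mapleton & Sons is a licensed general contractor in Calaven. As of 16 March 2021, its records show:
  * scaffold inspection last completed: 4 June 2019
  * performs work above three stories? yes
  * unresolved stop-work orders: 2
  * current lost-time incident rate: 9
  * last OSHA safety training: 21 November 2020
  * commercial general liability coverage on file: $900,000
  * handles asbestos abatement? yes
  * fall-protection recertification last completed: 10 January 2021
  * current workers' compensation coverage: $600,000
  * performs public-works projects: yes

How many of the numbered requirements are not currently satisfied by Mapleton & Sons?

1. condition 'performs public-works projects' holds; commercial general liability coverage $900,000 < $950,000 → not met
2. scaffold inspection 651 days ago vs limit 730 → met
3. condition 'handles asbestos abatement' holds; OSHA safety training 115 days ago vs limit 120 → met
4. condition 'performs work above three stories' holds; fall-protection recertification 65 days ago vs limit 45 → not met
5. workers' compensation coverage $600,000 < $650,000 → not met
6. unresolved stop-work orders 2 ≤ 2 → met
7. lost-time incident rate 9 > 6 → not met
Not met: 4 of 7

4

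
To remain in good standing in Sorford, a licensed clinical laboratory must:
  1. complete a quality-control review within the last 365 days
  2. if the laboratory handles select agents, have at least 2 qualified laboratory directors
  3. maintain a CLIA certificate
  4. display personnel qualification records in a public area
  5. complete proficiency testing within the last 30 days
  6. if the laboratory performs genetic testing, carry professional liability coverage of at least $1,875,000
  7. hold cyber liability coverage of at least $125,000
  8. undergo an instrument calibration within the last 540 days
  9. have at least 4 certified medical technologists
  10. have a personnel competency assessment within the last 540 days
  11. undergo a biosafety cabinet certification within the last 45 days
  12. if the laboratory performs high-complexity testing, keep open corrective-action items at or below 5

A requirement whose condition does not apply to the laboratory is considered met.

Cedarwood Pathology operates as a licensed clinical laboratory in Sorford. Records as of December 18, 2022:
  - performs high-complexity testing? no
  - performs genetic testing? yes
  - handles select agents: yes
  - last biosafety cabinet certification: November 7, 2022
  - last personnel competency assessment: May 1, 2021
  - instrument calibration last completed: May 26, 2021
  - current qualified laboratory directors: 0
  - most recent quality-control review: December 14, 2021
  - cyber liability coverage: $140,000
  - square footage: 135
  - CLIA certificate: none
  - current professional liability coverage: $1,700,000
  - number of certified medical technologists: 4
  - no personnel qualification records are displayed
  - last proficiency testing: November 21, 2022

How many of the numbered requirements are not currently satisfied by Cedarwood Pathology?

7

1. quality-control review 369 days ago vs limit 365 → not met
2. condition 'handles select agents' holds; qualified laboratory directors 0 < 2 → not met
3. CLIA certificate absent → not met
4. personnel qualification records absent → not met
5. proficiency testing 27 days ago vs limit 30 → met
6. condition 'performs genetic testing' holds; professional liability coverage $1,700,000 < $1,875,000 → not met
7. cyber liability coverage $140,000 ≥ $125,000 → met
8. instrument calibration 571 days ago vs limit 540 → not met
9. certified medical technologists 4 ≥ 4 → met
10. personnel competency assessment 596 days ago vs limit 540 → not met
11. biosafety cabinet certification 41 days ago vs limit 45 → met
12. condition 'performs high-complexity testing' does not hold → requirement n/a → met
Not met: 7 of 12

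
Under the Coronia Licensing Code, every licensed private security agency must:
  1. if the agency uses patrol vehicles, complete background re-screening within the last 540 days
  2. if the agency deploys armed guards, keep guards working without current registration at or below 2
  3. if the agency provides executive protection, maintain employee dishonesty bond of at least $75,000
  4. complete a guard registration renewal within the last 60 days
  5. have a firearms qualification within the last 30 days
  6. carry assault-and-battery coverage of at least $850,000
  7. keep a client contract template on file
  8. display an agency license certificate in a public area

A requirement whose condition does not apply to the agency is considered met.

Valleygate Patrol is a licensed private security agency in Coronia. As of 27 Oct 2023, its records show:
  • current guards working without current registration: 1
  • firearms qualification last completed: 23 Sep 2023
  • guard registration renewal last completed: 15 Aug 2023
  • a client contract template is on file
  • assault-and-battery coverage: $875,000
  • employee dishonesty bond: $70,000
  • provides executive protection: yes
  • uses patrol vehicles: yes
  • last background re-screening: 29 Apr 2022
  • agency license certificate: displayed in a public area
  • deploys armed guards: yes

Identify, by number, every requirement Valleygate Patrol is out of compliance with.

1. condition 'uses patrol vehicles' holds; background re-screening 546 days ago vs limit 540 → not met
2. condition 'deploys armed guards' holds; guards working without current registration 1 ≤ 2 → met
3. condition 'provides executive protection' holds; employee dishonesty bond $70,000 < $75,000 → not met
4. guard registration renewal 73 days ago vs limit 60 → not met
5. firearms qualification 34 days ago vs limit 30 → not met
6. assault-and-battery coverage $875,000 ≥ $850,000 → met
7. client contract template present → met
8. agency license certificate present → met
Not met: 1, 3, 4, 5

1, 3, 4, 5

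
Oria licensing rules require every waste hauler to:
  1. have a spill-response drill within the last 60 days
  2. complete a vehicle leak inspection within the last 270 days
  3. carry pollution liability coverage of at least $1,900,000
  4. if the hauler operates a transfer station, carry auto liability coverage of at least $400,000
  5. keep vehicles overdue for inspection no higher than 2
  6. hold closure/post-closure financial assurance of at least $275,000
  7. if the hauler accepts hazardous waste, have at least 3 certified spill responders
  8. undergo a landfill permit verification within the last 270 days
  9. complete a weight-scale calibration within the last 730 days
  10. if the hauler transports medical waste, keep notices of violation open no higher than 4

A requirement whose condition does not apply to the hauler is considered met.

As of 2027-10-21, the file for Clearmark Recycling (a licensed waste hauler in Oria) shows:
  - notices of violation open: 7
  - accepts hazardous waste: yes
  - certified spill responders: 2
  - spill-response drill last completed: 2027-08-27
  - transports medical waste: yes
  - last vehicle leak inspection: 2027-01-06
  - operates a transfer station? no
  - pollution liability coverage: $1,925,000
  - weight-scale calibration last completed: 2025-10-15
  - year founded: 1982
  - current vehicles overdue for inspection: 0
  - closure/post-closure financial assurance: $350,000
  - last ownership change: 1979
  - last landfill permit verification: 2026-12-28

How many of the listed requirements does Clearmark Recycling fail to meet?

1. spill-response drill 55 days ago vs limit 60 → met
2. vehicle leak inspection 288 days ago vs limit 270 → not met
3. pollution liability coverage $1,925,000 ≥ $1,900,000 → met
4. condition 'operates a transfer station' does not hold → requirement n/a → met
5. vehicles overdue for inspection 0 ≤ 2 → met
6. closure/post-closure financial assurance $350,000 ≥ $275,000 → met
7. condition 'accepts hazardous waste' holds; certified spill responders 2 < 3 → not met
8. landfill permit verification 297 days ago vs limit 270 → not met
9. weight-scale calibration 736 days ago vs limit 730 → not met
10. condition 'transports medical waste' holds; notices of violation open 7 > 4 → not met
Not met: 5 of 10

5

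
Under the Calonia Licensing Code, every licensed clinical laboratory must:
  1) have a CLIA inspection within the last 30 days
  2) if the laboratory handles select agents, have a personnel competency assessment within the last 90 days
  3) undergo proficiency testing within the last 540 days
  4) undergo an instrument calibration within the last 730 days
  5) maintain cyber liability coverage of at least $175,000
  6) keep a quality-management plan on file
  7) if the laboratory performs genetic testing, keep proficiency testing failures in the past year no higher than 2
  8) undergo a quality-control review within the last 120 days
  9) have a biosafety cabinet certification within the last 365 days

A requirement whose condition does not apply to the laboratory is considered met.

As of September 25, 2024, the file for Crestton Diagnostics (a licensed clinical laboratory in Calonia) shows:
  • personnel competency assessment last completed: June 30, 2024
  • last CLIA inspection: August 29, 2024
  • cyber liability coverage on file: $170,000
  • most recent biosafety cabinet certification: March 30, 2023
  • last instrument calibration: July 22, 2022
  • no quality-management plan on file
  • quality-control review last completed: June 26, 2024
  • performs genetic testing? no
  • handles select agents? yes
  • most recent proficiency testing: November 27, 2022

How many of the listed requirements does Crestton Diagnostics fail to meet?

5

1. CLIA inspection 27 days ago vs limit 30 → met
2. condition 'handles select agents' holds; personnel competency assessment 87 days ago vs limit 90 → met
3. proficiency testing 668 days ago vs limit 540 → not met
4. instrument calibration 796 days ago vs limit 730 → not met
5. cyber liability coverage $170,000 < $175,000 → not met
6. quality-management plan absent → not met
7. condition 'performs genetic testing' does not hold → requirement n/a → met
8. quality-control review 91 days ago vs limit 120 → met
9. biosafety cabinet certification 545 days ago vs limit 365 → not met
Not met: 5 of 9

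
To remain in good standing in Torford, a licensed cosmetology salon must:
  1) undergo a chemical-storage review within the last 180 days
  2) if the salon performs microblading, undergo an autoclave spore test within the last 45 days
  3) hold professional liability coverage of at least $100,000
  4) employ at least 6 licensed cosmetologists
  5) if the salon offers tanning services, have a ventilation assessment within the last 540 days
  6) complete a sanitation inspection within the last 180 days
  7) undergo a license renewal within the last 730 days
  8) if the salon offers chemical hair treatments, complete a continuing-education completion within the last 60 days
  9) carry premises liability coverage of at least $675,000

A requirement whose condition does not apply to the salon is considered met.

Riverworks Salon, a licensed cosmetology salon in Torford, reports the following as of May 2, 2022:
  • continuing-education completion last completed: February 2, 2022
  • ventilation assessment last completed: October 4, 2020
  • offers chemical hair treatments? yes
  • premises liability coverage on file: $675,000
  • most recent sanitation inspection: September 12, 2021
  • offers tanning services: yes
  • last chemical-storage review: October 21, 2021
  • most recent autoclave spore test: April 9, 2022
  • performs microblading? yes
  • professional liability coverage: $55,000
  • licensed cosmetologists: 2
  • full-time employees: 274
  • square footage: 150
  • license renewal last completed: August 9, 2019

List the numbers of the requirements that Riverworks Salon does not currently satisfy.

1. chemical-storage review 193 days ago vs limit 180 → not met
2. condition 'performs microblading' holds; autoclave spore test 23 days ago vs limit 45 → met
3. professional liability coverage $55,000 < $100,000 → not met
4. licensed cosmetologists 2 < 6 → not met
5. condition 'offers tanning services' holds; ventilation assessment 575 days ago vs limit 540 → not met
6. sanitation inspection 232 days ago vs limit 180 → not met
7. license renewal 997 days ago vs limit 730 → not met
8. condition 'offers chemical hair treatments' holds; continuing-education completion 89 days ago vs limit 60 → not met
9. premises liability coverage $675,000 ≥ $675,000 → met
Not met: 1, 3, 4, 5, 6, 7, 8

1, 3, 4, 5, 6, 7, 8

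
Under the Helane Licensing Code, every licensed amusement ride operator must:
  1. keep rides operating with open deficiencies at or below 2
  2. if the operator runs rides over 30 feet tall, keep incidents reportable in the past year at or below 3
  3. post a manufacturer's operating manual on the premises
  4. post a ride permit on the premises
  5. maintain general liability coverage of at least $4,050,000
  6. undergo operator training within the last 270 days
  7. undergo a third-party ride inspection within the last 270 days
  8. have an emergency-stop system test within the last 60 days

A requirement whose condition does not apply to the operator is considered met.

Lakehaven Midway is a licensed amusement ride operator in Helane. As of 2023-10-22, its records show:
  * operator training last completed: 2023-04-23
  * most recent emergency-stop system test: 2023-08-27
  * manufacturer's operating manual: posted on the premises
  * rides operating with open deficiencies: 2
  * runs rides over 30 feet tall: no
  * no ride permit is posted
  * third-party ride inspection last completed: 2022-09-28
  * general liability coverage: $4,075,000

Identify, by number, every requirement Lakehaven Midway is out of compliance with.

1. rides operating with open deficiencies 2 ≤ 2 → met
2. condition 'runs rides over 30 feet tall' does not hold → requirement n/a → met
3. manufacturer's operating manual present → met
4. ride permit absent → not met
5. general liability coverage $4,075,000 ≥ $4,050,000 → met
6. operator training 182 days ago vs limit 270 → met
7. third-party ride inspection 389 days ago vs limit 270 → not met
8. emergency-stop system test 56 days ago vs limit 60 → met
Not met: 4, 7

4, 7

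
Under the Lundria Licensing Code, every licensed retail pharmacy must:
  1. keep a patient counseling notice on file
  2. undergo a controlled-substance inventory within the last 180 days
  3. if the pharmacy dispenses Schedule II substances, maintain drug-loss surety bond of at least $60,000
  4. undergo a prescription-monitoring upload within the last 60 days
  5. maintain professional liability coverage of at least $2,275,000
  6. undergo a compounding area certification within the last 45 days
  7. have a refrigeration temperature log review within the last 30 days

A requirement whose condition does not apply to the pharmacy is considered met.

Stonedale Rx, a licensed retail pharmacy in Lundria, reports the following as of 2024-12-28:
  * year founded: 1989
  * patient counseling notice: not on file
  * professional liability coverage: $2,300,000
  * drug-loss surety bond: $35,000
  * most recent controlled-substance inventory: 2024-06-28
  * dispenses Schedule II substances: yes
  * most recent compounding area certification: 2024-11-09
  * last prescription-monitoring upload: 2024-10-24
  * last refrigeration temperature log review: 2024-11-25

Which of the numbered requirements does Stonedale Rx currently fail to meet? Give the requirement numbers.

1. patient counseling notice absent → not met
2. controlled-substance inventory 183 days ago vs limit 180 → not met
3. condition 'dispenses Schedule II substances' holds; drug-loss surety bond $35,000 < $60,000 → not met
4. prescription-monitoring upload 65 days ago vs limit 60 → not met
5. professional liability coverage $2,300,000 ≥ $2,275,000 → met
6. compounding area certification 49 days ago vs limit 45 → not met
7. refrigeration temperature log review 33 days ago vs limit 30 → not met
Not met: 1, 2, 3, 4, 6, 7

1, 2, 3, 4, 6, 7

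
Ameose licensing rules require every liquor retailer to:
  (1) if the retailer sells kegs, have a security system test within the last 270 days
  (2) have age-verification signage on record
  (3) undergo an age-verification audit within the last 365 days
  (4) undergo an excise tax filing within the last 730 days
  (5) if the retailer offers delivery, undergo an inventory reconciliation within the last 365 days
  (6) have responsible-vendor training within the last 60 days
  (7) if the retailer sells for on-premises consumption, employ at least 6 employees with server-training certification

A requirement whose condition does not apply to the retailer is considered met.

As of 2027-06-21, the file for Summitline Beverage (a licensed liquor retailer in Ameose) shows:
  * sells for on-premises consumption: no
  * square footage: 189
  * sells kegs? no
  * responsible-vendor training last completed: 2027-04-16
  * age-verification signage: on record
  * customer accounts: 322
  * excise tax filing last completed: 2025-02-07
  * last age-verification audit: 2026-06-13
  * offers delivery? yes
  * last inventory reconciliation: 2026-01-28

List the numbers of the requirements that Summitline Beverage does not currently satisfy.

3, 4, 5, 6

1. condition 'sells kegs' does not hold → requirement n/a → met
2. age-verification signage present → met
3. age-verification audit 373 days ago vs limit 365 → not met
4. excise tax filing 864 days ago vs limit 730 → not met
5. condition 'offers delivery' holds; inventory reconciliation 509 days ago vs limit 365 → not met
6. responsible-vendor training 66 days ago vs limit 60 → not met
7. condition 'sells for on-premises consumption' does not hold → requirement n/a → met
Not met: 3, 4, 5, 6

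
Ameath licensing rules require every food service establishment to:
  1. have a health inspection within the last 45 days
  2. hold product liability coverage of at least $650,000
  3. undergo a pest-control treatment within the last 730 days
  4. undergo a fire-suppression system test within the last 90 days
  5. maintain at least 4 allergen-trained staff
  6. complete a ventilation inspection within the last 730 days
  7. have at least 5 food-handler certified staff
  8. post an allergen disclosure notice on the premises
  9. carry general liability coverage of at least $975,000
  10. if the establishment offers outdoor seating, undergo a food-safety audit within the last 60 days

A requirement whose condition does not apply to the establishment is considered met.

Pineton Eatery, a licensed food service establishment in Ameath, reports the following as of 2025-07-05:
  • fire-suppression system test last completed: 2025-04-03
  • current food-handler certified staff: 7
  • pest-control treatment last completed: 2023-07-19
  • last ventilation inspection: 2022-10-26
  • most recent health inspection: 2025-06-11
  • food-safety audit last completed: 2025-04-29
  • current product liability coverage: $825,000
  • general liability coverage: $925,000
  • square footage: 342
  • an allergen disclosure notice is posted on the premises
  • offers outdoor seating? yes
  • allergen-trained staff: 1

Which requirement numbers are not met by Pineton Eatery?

4, 5, 6, 9, 10

1. health inspection 24 days ago vs limit 45 → met
2. product liability coverage $825,000 ≥ $650,000 → met
3. pest-control treatment 717 days ago vs limit 730 → met
4. fire-suppression system test 93 days ago vs limit 90 → not met
5. allergen-trained staff 1 < 4 → not met
6. ventilation inspection 983 days ago vs limit 730 → not met
7. food-handler certified staff 7 ≥ 5 → met
8. allergen disclosure notice present → met
9. general liability coverage $925,000 < $975,000 → not met
10. condition 'offers outdoor seating' holds; food-safety audit 67 days ago vs limit 60 → not met
Not met: 4, 5, 6, 9, 10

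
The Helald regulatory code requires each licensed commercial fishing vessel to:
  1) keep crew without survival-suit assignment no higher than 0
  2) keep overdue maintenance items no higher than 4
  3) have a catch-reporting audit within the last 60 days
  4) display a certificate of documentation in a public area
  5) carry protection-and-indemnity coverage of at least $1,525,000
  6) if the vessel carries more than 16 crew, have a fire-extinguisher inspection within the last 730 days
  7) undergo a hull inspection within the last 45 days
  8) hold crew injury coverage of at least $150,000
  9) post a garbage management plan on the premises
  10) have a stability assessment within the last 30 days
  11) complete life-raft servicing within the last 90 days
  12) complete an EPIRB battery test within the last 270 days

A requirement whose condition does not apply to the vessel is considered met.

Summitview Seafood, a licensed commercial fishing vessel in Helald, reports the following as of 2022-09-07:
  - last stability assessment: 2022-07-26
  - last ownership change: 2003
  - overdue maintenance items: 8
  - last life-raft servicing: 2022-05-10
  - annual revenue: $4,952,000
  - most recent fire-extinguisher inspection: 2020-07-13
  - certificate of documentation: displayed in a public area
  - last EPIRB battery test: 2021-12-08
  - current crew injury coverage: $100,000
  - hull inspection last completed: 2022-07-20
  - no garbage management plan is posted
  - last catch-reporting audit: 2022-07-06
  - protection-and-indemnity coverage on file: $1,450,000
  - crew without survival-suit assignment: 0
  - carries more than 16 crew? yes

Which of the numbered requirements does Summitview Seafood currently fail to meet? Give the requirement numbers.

1. crew without survival-suit assignment 0 ≤ 0 → met
2. overdue maintenance items 8 > 4 → not met
3. catch-reporting audit 63 days ago vs limit 60 → not met
4. certificate of documentation present → met
5. protection-and-indemnity coverage $1,450,000 < $1,525,000 → not met
6. condition 'carries more than 16 crew' holds; fire-extinguisher inspection 786 days ago vs limit 730 → not met
7. hull inspection 49 days ago vs limit 45 → not met
8. crew injury coverage $100,000 < $150,000 → not met
9. garbage management plan absent → not met
10. stability assessment 43 days ago vs limit 30 → not met
11. life-raft servicing 120 days ago vs limit 90 → not met
12. EPIRB battery test 273 days ago vs limit 270 → not met
Not met: 2, 3, 5, 6, 7, 8, 9, 10, 11, 12

2, 3, 5, 6, 7, 8, 9, 10, 11, 12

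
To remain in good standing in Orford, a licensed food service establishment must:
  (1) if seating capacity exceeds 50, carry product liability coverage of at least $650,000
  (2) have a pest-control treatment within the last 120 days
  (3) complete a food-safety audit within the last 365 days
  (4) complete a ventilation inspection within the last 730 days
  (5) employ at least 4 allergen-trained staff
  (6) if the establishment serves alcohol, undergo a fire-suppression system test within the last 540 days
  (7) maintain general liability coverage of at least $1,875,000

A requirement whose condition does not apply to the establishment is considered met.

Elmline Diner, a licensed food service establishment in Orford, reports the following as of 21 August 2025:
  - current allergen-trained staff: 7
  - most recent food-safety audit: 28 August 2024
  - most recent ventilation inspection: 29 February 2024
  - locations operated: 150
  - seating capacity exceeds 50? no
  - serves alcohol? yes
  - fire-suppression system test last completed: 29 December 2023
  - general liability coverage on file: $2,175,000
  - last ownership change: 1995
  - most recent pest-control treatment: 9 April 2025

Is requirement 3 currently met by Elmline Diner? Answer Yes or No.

3. food-safety audit 358 days ago vs limit 365 → met

Yes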